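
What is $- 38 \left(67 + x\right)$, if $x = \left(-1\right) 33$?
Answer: $-1292$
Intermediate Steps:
$x = -33$
$- 38 \left(67 + x\right) = - 38 \left(67 - 33\right) = \left(-38\right) 34 = -1292$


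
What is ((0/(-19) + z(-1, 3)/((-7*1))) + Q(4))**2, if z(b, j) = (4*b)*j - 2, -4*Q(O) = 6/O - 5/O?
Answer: 961/256 ≈ 3.7539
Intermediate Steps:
Q(O) = -1/(4*O) (Q(O) = -(6/O - 5/O)/4 = -1/(4*O))
z(b, j) = -2 + 4*b*j (z(b, j) = 4*b*j - 2 = -2 + 4*b*j)
((0/(-19) + z(-1, 3)/((-7*1))) + Q(4))**2 = ((0/(-19) + (-2 + 4*(-1)*3)/((-7*1))) - 1/4/4)**2 = ((0*(-1/19) + (-2 - 12)/(-7)) - 1/4*1/4)**2 = ((0 - 14*(-1/7)) - 1/16)**2 = ((0 + 2) - 1/16)**2 = (2 - 1/16)**2 = (31/16)**2 = 961/256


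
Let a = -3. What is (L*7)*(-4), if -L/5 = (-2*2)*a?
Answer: 1680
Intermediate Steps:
L = -60 (L = -5*(-2*2)*(-3) = -(-20)*(-3) = -5*12 = -60)
(L*7)*(-4) = -60*7*(-4) = -420*(-4) = 1680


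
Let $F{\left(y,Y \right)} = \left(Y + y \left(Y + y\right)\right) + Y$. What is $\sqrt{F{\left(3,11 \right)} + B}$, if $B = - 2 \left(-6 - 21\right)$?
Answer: $\sqrt{118} \approx 10.863$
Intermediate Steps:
$F{\left(y,Y \right)} = 2 Y + y \left(Y + y\right)$
$B = 54$ ($B = \left(-2\right) \left(-27\right) = 54$)
$\sqrt{F{\left(3,11 \right)} + B} = \sqrt{\left(3^{2} + 2 \cdot 11 + 11 \cdot 3\right) + 54} = \sqrt{\left(9 + 22 + 33\right) + 54} = \sqrt{64 + 54} = \sqrt{118}$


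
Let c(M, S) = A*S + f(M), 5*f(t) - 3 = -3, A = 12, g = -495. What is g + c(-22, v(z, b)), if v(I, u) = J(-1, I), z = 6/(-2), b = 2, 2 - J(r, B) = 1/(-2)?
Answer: -465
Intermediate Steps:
J(r, B) = 5/2 (J(r, B) = 2 - 1/(-2) = 2 - 1*(-1/2) = 2 + 1/2 = 5/2)
f(t) = 0 (f(t) = 3/5 + (1/5)*(-3) = 3/5 - 3/5 = 0)
z = -3 (z = 6*(-1/2) = -3)
v(I, u) = 5/2
c(M, S) = 12*S (c(M, S) = 12*S + 0 = 12*S)
g + c(-22, v(z, b)) = -495 + 12*(5/2) = -495 + 30 = -465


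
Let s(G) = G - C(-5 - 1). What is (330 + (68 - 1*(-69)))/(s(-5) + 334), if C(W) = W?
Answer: 467/335 ≈ 1.3940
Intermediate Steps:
s(G) = 6 + G (s(G) = G - (-5 - 1) = G - 1*(-6) = G + 6 = 6 + G)
(330 + (68 - 1*(-69)))/(s(-5) + 334) = (330 + (68 - 1*(-69)))/((6 - 5) + 334) = (330 + (68 + 69))/(1 + 334) = (330 + 137)/335 = 467*(1/335) = 467/335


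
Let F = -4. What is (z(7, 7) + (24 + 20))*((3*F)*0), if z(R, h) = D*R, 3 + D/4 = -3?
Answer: 0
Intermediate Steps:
D = -24 (D = -12 + 4*(-3) = -12 - 12 = -24)
z(R, h) = -24*R
(z(7, 7) + (24 + 20))*((3*F)*0) = (-24*7 + (24 + 20))*((3*(-4))*0) = (-168 + 44)*(-12*0) = -124*0 = 0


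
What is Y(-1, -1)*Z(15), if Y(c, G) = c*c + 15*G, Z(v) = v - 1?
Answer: -196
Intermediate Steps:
Z(v) = -1 + v
Y(c, G) = c² + 15*G
Y(-1, -1)*Z(15) = ((-1)² + 15*(-1))*(-1 + 15) = (1 - 15)*14 = -14*14 = -196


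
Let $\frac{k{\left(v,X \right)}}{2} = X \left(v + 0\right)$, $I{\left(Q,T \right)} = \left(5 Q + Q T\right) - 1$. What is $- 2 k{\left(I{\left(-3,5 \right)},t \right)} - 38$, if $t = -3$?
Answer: $-410$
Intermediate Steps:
$I{\left(Q,T \right)} = -1 + 5 Q + Q T$
$k{\left(v,X \right)} = 2 X v$ ($k{\left(v,X \right)} = 2 X \left(v + 0\right) = 2 X v$)
$- 2 k{\left(I{\left(-3,5 \right)},t \right)} - 38 = - 2 \cdot 2 \left(-3\right) \left(-1 + 5 \left(-3\right) - 15\right) - 38 = - 2 \cdot 2 \left(-3\right) \left(-1 - 15 - 15\right) - 38 = - 2 \cdot 2 \left(-3\right) \left(-31\right) - 38 = \left(-2\right) 186 - 38 = -372 - 38 = -410$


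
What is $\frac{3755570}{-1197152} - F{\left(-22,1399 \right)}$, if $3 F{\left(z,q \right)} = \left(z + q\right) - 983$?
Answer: $- \frac{241472299}{1795728} \approx -134.47$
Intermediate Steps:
$F{\left(z,q \right)} = - \frac{983}{3} + \frac{q}{3} + \frac{z}{3}$ ($F{\left(z,q \right)} = \frac{\left(z + q\right) - 983}{3} = \frac{\left(q + z\right) - 983}{3} = \frac{-983 + q + z}{3} = - \frac{983}{3} + \frac{q}{3} + \frac{z}{3}$)
$\frac{3755570}{-1197152} - F{\left(-22,1399 \right)} = \frac{3755570}{-1197152} - \left(- \frac{983}{3} + \frac{1}{3} \cdot 1399 + \frac{1}{3} \left(-22\right)\right) = 3755570 \left(- \frac{1}{1197152}\right) - \left(- \frac{983}{3} + \frac{1399}{3} - \frac{22}{3}\right) = - \frac{1877785}{598576} - \frac{394}{3} = - \frac{241472299}{1795728}$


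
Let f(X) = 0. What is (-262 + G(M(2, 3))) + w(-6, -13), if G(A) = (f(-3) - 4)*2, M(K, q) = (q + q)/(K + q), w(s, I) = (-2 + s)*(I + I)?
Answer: -62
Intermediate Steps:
w(s, I) = 2*I*(-2 + s) (w(s, I) = (-2 + s)*(2*I) = 2*I*(-2 + s))
M(K, q) = 2*q/(K + q) (M(K, q) = (2*q)/(K + q) = 2*q/(K + q))
G(A) = -8 (G(A) = (0 - 4)*2 = -4*2 = -8)
(-262 + G(M(2, 3))) + w(-6, -13) = (-262 - 8) + 2*(-13)*(-2 - 6) = -270 + 2*(-13)*(-8) = -270 + 208 = -62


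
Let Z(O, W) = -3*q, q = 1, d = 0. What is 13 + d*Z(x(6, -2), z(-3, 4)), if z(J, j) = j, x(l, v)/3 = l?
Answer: 13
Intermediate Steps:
x(l, v) = 3*l
Z(O, W) = -3 (Z(O, W) = -3*1 = -3)
13 + d*Z(x(6, -2), z(-3, 4)) = 13 + 0*(-3) = 13 + 0 = 13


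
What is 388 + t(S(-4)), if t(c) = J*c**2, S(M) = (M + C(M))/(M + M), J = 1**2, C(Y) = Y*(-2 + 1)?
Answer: 388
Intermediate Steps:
C(Y) = -Y (C(Y) = Y*(-1) = -Y)
J = 1
S(M) = 0 (S(M) = (M - M)/(M + M) = 0/((2*M)) = 0*(1/(2*M)) = 0)
t(c) = c**2 (t(c) = 1*c**2 = c**2)
388 + t(S(-4)) = 388 + 0**2 = 388 + 0 = 388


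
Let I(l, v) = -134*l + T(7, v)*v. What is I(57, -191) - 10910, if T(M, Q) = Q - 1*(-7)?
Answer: 16596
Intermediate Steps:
T(M, Q) = 7 + Q (T(M, Q) = Q + 7 = 7 + Q)
I(l, v) = -134*l + v*(7 + v) (I(l, v) = -134*l + (7 + v)*v = -134*l + v*(7 + v))
I(57, -191) - 10910 = (-134*57 - 191*(7 - 191)) - 10910 = (-7638 - 191*(-184)) - 10910 = (-7638 + 35144) - 10910 = 27506 - 10910 = 16596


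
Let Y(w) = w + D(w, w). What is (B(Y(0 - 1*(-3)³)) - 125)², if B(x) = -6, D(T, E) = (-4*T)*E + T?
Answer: 17161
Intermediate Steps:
D(T, E) = T - 4*E*T (D(T, E) = -4*E*T + T = T - 4*E*T)
Y(w) = w + w*(1 - 4*w)
(B(Y(0 - 1*(-3)³)) - 125)² = (-6 - 125)² = (-131)² = 17161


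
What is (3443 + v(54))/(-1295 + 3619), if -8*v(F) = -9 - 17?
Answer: 13785/9296 ≈ 1.4829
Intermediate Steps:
v(F) = 13/4 (v(F) = -(-9 - 17)/8 = -⅛*(-26) = 13/4)
(3443 + v(54))/(-1295 + 3619) = (3443 + 13/4)/(-1295 + 3619) = (13785/4)/2324 = (13785/4)*(1/2324) = 13785/9296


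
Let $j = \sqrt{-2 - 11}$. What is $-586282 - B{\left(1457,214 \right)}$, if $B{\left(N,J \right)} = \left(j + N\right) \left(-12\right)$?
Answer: $-568798 + 12 i \sqrt{13} \approx -5.688 \cdot 10^{5} + 43.267 i$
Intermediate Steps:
$j = i \sqrt{13}$ ($j = \sqrt{-13} = i \sqrt{13} \approx 3.6056 i$)
$B{\left(N,J \right)} = - 12 N - 12 i \sqrt{13}$ ($B{\left(N,J \right)} = \left(i \sqrt{13} + N\right) \left(-12\right) = \left(N + i \sqrt{13}\right) \left(-12\right) = - 12 N - 12 i \sqrt{13}$)
$-586282 - B{\left(1457,214 \right)} = -586282 - \left(\left(-12\right) 1457 - 12 i \sqrt{13}\right) = -586282 - \left(-17484 - 12 i \sqrt{13}\right) = -586282 + \left(17484 + 12 i \sqrt{13}\right) = -568798 + 12 i \sqrt{13}$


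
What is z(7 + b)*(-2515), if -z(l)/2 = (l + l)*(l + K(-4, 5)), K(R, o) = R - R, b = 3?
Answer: 1006000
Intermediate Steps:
K(R, o) = 0
z(l) = -4*l² (z(l) = -2*(l + l)*(l + 0) = -2*2*l*l = -4*l²)
z(7 + b)*(-2515) = -4*(7 + 3)²*(-2515) = -4*10²*(-2515) = -4*100*(-2515) = -400*(-2515) = 1006000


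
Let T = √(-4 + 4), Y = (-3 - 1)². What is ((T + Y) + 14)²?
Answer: 900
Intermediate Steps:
Y = 16 (Y = (-4)² = 16)
T = 0 (T = √0 = 0)
((T + Y) + 14)² = ((0 + 16) + 14)² = (16 + 14)² = 30² = 900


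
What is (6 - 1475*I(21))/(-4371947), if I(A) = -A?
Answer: -30981/4371947 ≈ -0.0070863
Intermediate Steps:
(6 - 1475*I(21))/(-4371947) = (6 - (-1475)*21)/(-4371947) = (6 - 1475*(-21))*(-1/4371947) = (6 + 30975)*(-1/4371947) = 30981*(-1/4371947) = -30981/4371947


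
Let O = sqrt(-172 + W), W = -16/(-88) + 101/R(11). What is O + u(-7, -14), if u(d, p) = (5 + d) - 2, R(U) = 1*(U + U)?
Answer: -4 + I*sqrt(80938)/22 ≈ -4.0 + 12.932*I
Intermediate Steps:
R(U) = 2*U (R(U) = 1*(2*U) = 2*U)
u(d, p) = 3 + d
W = 105/22 (W = -16/(-88) + 101/((2*11)) = -16*(-1/88) + 101/22 = 2/11 + 101*(1/22) = 2/11 + 101/22 = 105/22 ≈ 4.7727)
O = I*sqrt(80938)/22 (O = sqrt(-172 + 105/22) = sqrt(-3679/22) = I*sqrt(80938)/22 ≈ 12.932*I)
O + u(-7, -14) = I*sqrt(80938)/22 + (3 - 7) = I*sqrt(80938)/22 - 4 = -4 + I*sqrt(80938)/22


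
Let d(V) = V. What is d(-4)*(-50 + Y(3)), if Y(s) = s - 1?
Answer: 192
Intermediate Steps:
Y(s) = -1 + s
d(-4)*(-50 + Y(3)) = -4*(-50 + (-1 + 3)) = -4*(-50 + 2) = -4*(-48) = 192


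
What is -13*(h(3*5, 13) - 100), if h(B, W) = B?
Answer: 1105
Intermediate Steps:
-13*(h(3*5, 13) - 100) = -13*(3*5 - 100) = -13*(15 - 100) = -13*(-85) = 1105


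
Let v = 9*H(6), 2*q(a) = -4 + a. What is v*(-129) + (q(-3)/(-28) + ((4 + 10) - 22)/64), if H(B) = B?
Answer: -6966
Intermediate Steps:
q(a) = -2 + a/2 (q(a) = (-4 + a)/2 = -2 + a/2)
v = 54 (v = 9*6 = 54)
v*(-129) + (q(-3)/(-28) + ((4 + 10) - 22)/64) = 54*(-129) + ((-2 + (1/2)*(-3))/(-28) + ((4 + 10) - 22)/64) = -6966 + ((-2 - 3/2)*(-1/28) + (14 - 22)*(1/64)) = -6966 + (-7/2*(-1/28) - 8*1/64) = -6966 + (1/8 - 1/8) = -6966 + 0 = -6966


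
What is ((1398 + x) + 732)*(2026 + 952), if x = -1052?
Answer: 3210284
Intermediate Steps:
((1398 + x) + 732)*(2026 + 952) = ((1398 - 1052) + 732)*(2026 + 952) = (346 + 732)*2978 = 1078*2978 = 3210284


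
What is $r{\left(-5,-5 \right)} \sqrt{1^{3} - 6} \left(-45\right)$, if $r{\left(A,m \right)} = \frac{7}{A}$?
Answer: $63 i \sqrt{5} \approx 140.87 i$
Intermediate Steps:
$r{\left(-5,-5 \right)} \sqrt{1^{3} - 6} \left(-45\right) = \frac{7}{-5} \sqrt{1^{3} - 6} \left(-45\right) = 7 \left(- \frac{1}{5}\right) \sqrt{1 - 6} \left(-45\right) = - \frac{7 \sqrt{-5}}{5} \left(-45\right) = - \frac{7 i \sqrt{5}}{5} \left(-45\right) = 63 i \sqrt{5}$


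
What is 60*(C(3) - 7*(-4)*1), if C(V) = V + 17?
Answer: 2880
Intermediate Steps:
C(V) = 17 + V
60*(C(3) - 7*(-4)*1) = 60*((17 + 3) - 7*(-4)*1) = 60*(20 + 28*1) = 60*(20 + 28) = 60*48 = 2880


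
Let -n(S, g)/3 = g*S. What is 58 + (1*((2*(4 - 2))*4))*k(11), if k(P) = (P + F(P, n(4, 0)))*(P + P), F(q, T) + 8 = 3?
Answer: 2170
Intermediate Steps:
n(S, g) = -3*S*g (n(S, g) = -3*g*S = -3*S*g)
F(q, T) = -5 (F(q, T) = -8 + 3 = -5)
k(P) = 2*P*(-5 + P) (k(P) = (P - 5)*(P + P) = (-5 + P)*(2*P) = 2*P*(-5 + P))
58 + (1*((2*(4 - 2))*4))*k(11) = 58 + (1*((2*(4 - 2))*4))*(2*11*(-5 + 11)) = 58 + (1*((2*2)*4))*(2*11*6) = 58 + (1*(4*4))*132 = 58 + (1*16)*132 = 58 + 16*132 = 58 + 2112 = 2170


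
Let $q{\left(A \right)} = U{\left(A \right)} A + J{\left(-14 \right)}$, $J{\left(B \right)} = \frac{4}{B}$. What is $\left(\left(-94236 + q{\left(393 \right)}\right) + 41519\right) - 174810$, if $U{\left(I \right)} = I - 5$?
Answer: $- \frac{525303}{7} \approx -75043.0$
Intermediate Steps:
$U{\left(I \right)} = -5 + I$
$q{\left(A \right)} = - \frac{2}{7} + A \left(-5 + A\right)$ ($q{\left(A \right)} = \left(-5 + A\right) A + \frac{4}{-14} = A \left(-5 + A\right) + 4 \left(- \frac{1}{14}\right) = A \left(-5 + A\right) - \frac{2}{7} = - \frac{2}{7} + A \left(-5 + A\right)$)
$\left(\left(-94236 + q{\left(393 \right)}\right) + 41519\right) - 174810 = \left(\left(-94236 - \left(\frac{2}{7} - 393 \left(-5 + 393\right)\right)\right) + 41519\right) - 174810 = \left(\left(-94236 + \left(- \frac{2}{7} + 393 \cdot 388\right)\right) + 41519\right) - 174810 = \left(\left(-94236 + \left(- \frac{2}{7} + 152484\right)\right) + 41519\right) - 174810 = \left(\left(-94236 + \frac{1067386}{7}\right) + 41519\right) - 174810 = \left(\frac{407734}{7} + 41519\right) - 174810 = \frac{698367}{7} - 174810 = - \frac{525303}{7}$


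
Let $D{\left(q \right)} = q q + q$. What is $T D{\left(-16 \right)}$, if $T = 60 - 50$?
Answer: $2400$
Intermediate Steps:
$D{\left(q \right)} = q + q^{2}$ ($D{\left(q \right)} = q^{2} + q = q + q^{2}$)
$T = 10$ ($T = 60 - 50 = 10$)
$T D{\left(-16 \right)} = 10 \left(- 16 \left(1 - 16\right)\right) = 10 \left(\left(-16\right) \left(-15\right)\right) = 10 \cdot 240 = 2400$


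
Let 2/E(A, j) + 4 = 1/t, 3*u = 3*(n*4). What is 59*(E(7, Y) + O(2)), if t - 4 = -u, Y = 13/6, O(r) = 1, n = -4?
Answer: 2301/79 ≈ 29.127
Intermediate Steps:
Y = 13/6 (Y = 13*(⅙) = 13/6 ≈ 2.1667)
u = -16 (u = (3*(-4*4))/3 = (3*(-16))/3 = (⅓)*(-48) = -16)
t = 20 (t = 4 - 1*(-16) = 4 + 16 = 20)
E(A, j) = -40/79 (E(A, j) = 2/(-4 + 1/20) = 2/(-79/20) = 2*(-20/79) = -40/79)
59*(E(7, Y) + O(2)) = 59*(-40/79 + 1) = 59*(39/79) = 2301/79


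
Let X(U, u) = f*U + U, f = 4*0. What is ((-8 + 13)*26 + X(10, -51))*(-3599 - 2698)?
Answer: -881580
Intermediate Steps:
f = 0
X(U, u) = U (X(U, u) = 0*U + U = 0 + U = U)
((-8 + 13)*26 + X(10, -51))*(-3599 - 2698) = ((-8 + 13)*26 + 10)*(-3599 - 2698) = (5*26 + 10)*(-6297) = (130 + 10)*(-6297) = 140*(-6297) = -881580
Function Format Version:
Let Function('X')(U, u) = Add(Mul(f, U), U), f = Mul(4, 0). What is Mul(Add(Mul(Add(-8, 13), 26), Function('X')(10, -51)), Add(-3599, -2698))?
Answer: -881580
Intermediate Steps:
f = 0
Function('X')(U, u) = U (Function('X')(U, u) = Add(Mul(0, U), U) = Add(0, U) = U)
Mul(Add(Mul(Add(-8, 13), 26), Function('X')(10, -51)), Add(-3599, -2698)) = Mul(Add(Mul(Add(-8, 13), 26), 10), Add(-3599, -2698)) = Mul(Add(Mul(5, 26), 10), -6297) = Mul(Add(130, 10), -6297) = Mul(140, -6297) = -881580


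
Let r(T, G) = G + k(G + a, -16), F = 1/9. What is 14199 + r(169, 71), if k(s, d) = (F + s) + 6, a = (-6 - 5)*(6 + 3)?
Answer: 128233/9 ≈ 14248.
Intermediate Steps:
a = -99 (a = -11*9 = -99)
F = ⅑ ≈ 0.11111
k(s, d) = 55/9 + s (k(s, d) = (⅑ + s) + 6 = 55/9 + s)
r(T, G) = -836/9 + 2*G (r(T, G) = G + (55/9 + (G - 99)) = G + (55/9 + (-99 + G)) = G + (-836/9 + G) = -836/9 + 2*G)
14199 + r(169, 71) = 14199 + (-836/9 + 2*71) = 14199 + (-836/9 + 142) = 14199 + 442/9 = 128233/9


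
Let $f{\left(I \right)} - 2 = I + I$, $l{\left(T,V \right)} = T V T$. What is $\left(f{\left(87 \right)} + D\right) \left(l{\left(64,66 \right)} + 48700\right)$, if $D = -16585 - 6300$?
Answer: $-7244988524$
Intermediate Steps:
$l{\left(T,V \right)} = V T^{2}$
$f{\left(I \right)} = 2 + 2 I$ ($f{\left(I \right)} = 2 + \left(I + I\right) = 2 + 2 I$)
$D = -22885$ ($D = -16585 - 6300 = -22885$)
$\left(f{\left(87 \right)} + D\right) \left(l{\left(64,66 \right)} + 48700\right) = \left(\left(2 + 2 \cdot 87\right) - 22885\right) \left(66 \cdot 64^{2} + 48700\right) = \left(\left(2 + 174\right) - 22885\right) \left(66 \cdot 4096 + 48700\right) = \left(176 - 22885\right) \left(270336 + 48700\right) = \left(-22709\right) 319036 = -7244988524$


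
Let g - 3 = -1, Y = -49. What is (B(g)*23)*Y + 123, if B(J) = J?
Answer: -2131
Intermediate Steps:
g = 2 (g = 3 - 1 = 2)
(B(g)*23)*Y + 123 = (2*23)*(-49) + 123 = 46*(-49) + 123 = -2254 + 123 = -2131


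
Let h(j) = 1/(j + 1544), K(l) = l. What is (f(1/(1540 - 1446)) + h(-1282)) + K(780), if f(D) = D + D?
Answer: 9605229/12314 ≈ 780.03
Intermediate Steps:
h(j) = 1/(1544 + j)
f(D) = 2*D
(f(1/(1540 - 1446)) + h(-1282)) + K(780) = (2/(1540 - 1446) + 1/(1544 - 1282)) + 780 = (2/94 + 1/262) + 780 = (2*(1/94) + 1/262) + 780 = (1/47 + 1/262) + 780 = 309/12314 + 780 = 9605229/12314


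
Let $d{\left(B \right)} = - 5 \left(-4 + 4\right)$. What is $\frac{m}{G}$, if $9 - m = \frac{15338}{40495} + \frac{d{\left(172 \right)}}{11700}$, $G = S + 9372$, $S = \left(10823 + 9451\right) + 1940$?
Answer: $\frac{349117}{1279075070} \approx 0.00027295$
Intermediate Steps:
$S = 22214$ ($S = 20274 + 1940 = 22214$)
$d{\left(B \right)} = 0$ ($d{\left(B \right)} = \left(-5\right) 0 = 0$)
$G = 31586$ ($G = 22214 + 9372 = 31586$)
$m = \frac{349117}{40495}$ ($m = 9 - \left(\frac{15338}{40495} + \frac{0}{11700}\right) = 9 - \left(15338 \cdot \frac{1}{40495} + 0 \cdot \frac{1}{11700}\right) = 9 - \left(\frac{15338}{40495} + 0\right) = 9 - \frac{15338}{40495} = \frac{349117}{40495} \approx 8.6212$)
$\frac{m}{G} = \frac{349117}{40495 \cdot 31586} = \frac{349117}{40495} \cdot \frac{1}{31586} = \frac{349117}{1279075070}$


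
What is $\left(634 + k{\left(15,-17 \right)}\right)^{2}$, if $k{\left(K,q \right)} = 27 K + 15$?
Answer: $1110916$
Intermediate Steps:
$k{\left(K,q \right)} = 15 + 27 K$
$\left(634 + k{\left(15,-17 \right)}\right)^{2} = \left(634 + \left(15 + 27 \cdot 15\right)\right)^{2} = \left(634 + \left(15 + 405\right)\right)^{2} = \left(634 + 420\right)^{2} = 1054^{2} = 1110916$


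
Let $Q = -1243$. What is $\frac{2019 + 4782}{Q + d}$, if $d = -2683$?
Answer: $- \frac{6801}{3926} \approx -1.7323$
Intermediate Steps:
$\frac{2019 + 4782}{Q + d} = \frac{2019 + 4782}{-1243 - 2683} = \frac{6801}{-3926} = 6801 \left(- \frac{1}{3926}\right) = - \frac{6801}{3926}$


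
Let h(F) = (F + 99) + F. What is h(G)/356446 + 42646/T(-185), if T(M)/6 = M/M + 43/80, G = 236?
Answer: 608040055339/131528574 ≈ 4622.9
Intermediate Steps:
T(M) = 369/40 (T(M) = 6*(M/M + 43/80) = 6*(1 + 43*(1/80)) = 6*(1 + 43/80) = 6*(123/80) = 369/40)
h(F) = 99 + 2*F (h(F) = (99 + F) + F = 99 + 2*F)
h(G)/356446 + 42646/T(-185) = (99 + 2*236)/356446 + 42646/(369/40) = (99 + 472)*(1/356446) + 42646*(40/369) = 571*(1/356446) + 1705840/369 = 571/356446 + 1705840/369 = 608040055339/131528574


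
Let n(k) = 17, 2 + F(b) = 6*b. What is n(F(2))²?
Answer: 289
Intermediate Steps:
F(b) = -2 + 6*b
n(F(2))² = 17² = 289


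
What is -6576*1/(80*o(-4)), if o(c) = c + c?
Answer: 411/40 ≈ 10.275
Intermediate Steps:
o(c) = 2*c
-6576*1/(80*o(-4)) = -6576/((20*(2*(-4)))*4) = -6576/((20*(-8))*4) = -6576/((-160*4)) = -6576/(-640) = -6576*(-1/640) = 411/40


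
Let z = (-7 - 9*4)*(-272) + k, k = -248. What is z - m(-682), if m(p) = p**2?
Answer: -453676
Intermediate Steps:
z = 11448 (z = (-7 - 9*4)*(-272) - 248 = (-7 - 36)*(-272) - 248 = -43*(-272) - 248 = 11696 - 248 = 11448)
z - m(-682) = 11448 - 1*(-682)**2 = 11448 - 1*465124 = 11448 - 465124 = -453676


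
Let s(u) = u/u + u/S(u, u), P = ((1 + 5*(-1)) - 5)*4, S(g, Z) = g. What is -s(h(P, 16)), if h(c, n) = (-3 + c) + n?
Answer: -2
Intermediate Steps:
P = -36 (P = ((1 - 5) - 5)*4 = (-4 - 5)*4 = -9*4 = -36)
h(c, n) = -3 + c + n
s(u) = 2 (s(u) = u/u + u/u = 1 + 1 = 2)
-s(h(P, 16)) = -1*2 = -2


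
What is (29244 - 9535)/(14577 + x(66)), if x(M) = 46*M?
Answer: 19709/17613 ≈ 1.1190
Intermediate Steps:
(29244 - 9535)/(14577 + x(66)) = (29244 - 9535)/(14577 + 46*66) = 19709/(14577 + 3036) = 19709/17613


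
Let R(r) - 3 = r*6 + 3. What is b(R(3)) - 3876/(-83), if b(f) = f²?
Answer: 51684/83 ≈ 622.70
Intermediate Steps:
R(r) = 6 + 6*r (R(r) = 3 + (r*6 + 3) = 3 + (6*r + 3) = 3 + (3 + 6*r) = 6 + 6*r)
b(R(3)) - 3876/(-83) = (6 + 6*3)² - 3876/(-83) = (6 + 18)² - 3876*(-1)/83 = 24² - 114*(-34/83) = 576 + 3876/83 = 51684/83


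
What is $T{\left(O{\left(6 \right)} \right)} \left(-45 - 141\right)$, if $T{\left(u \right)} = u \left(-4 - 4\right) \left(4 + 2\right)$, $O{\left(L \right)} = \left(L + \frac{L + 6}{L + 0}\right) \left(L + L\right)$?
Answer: $857088$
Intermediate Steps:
$O{\left(L \right)} = 2 L \left(L + \frac{6 + L}{L}\right)$ ($O{\left(L \right)} = \left(L + \frac{6 + L}{L}\right) 2 L = 2 L \left(L + \frac{6 + L}{L}\right)$)
$T{\left(u \right)} = - 48 u$ ($T{\left(u \right)} = u \left(\left(-8\right) 6\right) = u \left(-48\right) = - 48 u$)
$T{\left(O{\left(6 \right)} \right)} \left(-45 - 141\right) = - 48 \left(12 + 2 \cdot 6 + 2 \cdot 6^{2}\right) \left(-45 - 141\right) = - 48 \left(12 + 12 + 2 \cdot 36\right) \left(-186\right) = - 48 \left(12 + 12 + 72\right) \left(-186\right) = \left(-48\right) 96 \left(-186\right) = \left(-4608\right) \left(-186\right) = 857088$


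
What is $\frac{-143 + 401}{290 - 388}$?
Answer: $- \frac{129}{49} \approx -2.6327$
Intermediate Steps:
$\frac{-143 + 401}{290 - 388} = \frac{258}{-98} = 258 \left(- \frac{1}{98}\right) = - \frac{129}{49}$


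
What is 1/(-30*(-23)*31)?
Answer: 1/21390 ≈ 4.6751e-5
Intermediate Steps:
1/(-30*(-23)*31) = 1/(690*31) = 1/21390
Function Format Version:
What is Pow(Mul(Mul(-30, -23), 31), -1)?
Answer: Rational(1, 21390) ≈ 4.6751e-5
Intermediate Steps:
Pow(Mul(Mul(-30, -23), 31), -1) = Pow(Mul(690, 31), -1) = Pow(21390, -1) = Rational(1, 21390)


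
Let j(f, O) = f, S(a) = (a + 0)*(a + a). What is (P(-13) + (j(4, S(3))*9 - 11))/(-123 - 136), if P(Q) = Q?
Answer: -12/259 ≈ -0.046332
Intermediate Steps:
S(a) = 2*a² (S(a) = a*(2*a) = 2*a²)
(P(-13) + (j(4, S(3))*9 - 11))/(-123 - 136) = (-13 + (4*9 - 11))/(-123 - 136) = (-13 + (36 - 11))/(-259) = (-13 + 25)*(-1/259) = 12*(-1/259) = -12/259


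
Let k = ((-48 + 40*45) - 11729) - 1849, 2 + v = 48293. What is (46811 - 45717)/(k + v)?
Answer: 1094/36465 ≈ 0.030001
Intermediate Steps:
v = 48291 (v = -2 + 48293 = 48291)
k = -11826 (k = ((-48 + 1800) - 11729) - 1849 = (1752 - 11729) - 1849 = -9977 - 1849 = -11826)
(46811 - 45717)/(k + v) = (46811 - 45717)/(-11826 + 48291) = 1094/36465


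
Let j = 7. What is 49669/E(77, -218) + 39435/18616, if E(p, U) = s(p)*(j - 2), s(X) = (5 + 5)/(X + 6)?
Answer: 38373467191/465400 ≈ 82453.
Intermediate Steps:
s(X) = 10/(6 + X)
E(p, U) = 50/(6 + p) (E(p, U) = (10/(6 + p))*(7 - 2) = (10/(6 + p))*5 = 50/(6 + p))
49669/E(77, -218) + 39435/18616 = 49669/((50/(6 + 77))) + 39435/18616 = 49669/((50/83)) + 39435*(1/18616) = 49669/((50*(1/83))) + 39435/18616 = 49669/(50/83) + 39435/18616 = 49669*(83/50) + 39435/18616 = 4122527/50 + 39435/18616 = 38373467191/465400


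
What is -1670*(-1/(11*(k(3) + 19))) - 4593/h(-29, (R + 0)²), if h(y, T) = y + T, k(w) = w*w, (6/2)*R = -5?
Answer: 3281479/18172 ≈ 180.58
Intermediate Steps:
R = -5/3 (R = (⅓)*(-5) = -5/3 ≈ -1.6667)
k(w) = w²
h(y, T) = T + y
-1670*(-1/(11*(k(3) + 19))) - 4593/h(-29, (R + 0)²) = -1670*(-1/(11*(3² + 19))) - 4593/((-5/3 + 0)² - 29) = -1670*(-1/(11*(9 + 19))) - 4593/((-5/3)² - 29) = -1670/((-11*28)) - 4593/(25/9 - 29) = -1670/(-308) - 4593/(-236/9) = -1670*(-1/308) - 4593*(-9/236) = 835/154 + 41337/236 = 3281479/18172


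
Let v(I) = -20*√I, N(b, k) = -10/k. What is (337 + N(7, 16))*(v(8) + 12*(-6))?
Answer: -24219 - 13455*√2 ≈ -43247.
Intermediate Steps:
(337 + N(7, 16))*(v(8) + 12*(-6)) = (337 - 10/16)*(-40*√2 + 12*(-6)) = (337 - 10*1/16)*(-40*√2 - 72) = (337 - 5/8)*(-40*√2 - 72) = 2691*(-72 - 40*√2)/8 = -24219 - 13455*√2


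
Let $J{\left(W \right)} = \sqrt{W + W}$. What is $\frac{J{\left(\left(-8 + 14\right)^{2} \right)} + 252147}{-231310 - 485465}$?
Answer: $- \frac{84049}{238925} - \frac{2 \sqrt{2}}{238925} \approx -0.35179$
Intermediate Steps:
$J{\left(W \right)} = \sqrt{2} \sqrt{W}$ ($J{\left(W \right)} = \sqrt{2 W} = \sqrt{2} \sqrt{W}$)
$\frac{J{\left(\left(-8 + 14\right)^{2} \right)} + 252147}{-231310 - 485465} = \frac{\sqrt{2} \sqrt{\left(-8 + 14\right)^{2}} + 252147}{-231310 - 485465} = \frac{\sqrt{2} \sqrt{6^{2}} + 252147}{-716775} = \left(\sqrt{2} \sqrt{36} + 252147\right) \left(- \frac{1}{716775}\right) = \left(\sqrt{2} \cdot 6 + 252147\right) \left(- \frac{1}{716775}\right) = \left(6 \sqrt{2} + 252147\right) \left(- \frac{1}{716775}\right) = \left(252147 + 6 \sqrt{2}\right) \left(- \frac{1}{716775}\right) = - \frac{84049}{238925} - \frac{2 \sqrt{2}}{238925}$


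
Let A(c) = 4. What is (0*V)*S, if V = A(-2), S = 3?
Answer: 0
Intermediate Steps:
V = 4
(0*V)*S = (0*4)*3 = 0*3 = 0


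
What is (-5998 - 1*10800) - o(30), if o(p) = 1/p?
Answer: -503941/30 ≈ -16798.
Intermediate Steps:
(-5998 - 1*10800) - o(30) = (-5998 - 1*10800) - 1/30 = (-5998 - 10800) - 1*1/30 = -16798 - 1/30 = -503941/30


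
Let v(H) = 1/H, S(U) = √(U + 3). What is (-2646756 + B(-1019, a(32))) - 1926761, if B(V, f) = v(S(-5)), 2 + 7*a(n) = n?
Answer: -4573517 - I*√2/2 ≈ -4.5735e+6 - 0.70711*I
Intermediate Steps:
a(n) = -2/7 + n/7
S(U) = √(3 + U)
B(V, f) = -I*√2/2 (B(V, f) = 1/(√(3 - 5)) = 1/(√(-2)) = 1/(I*√2) = -I*√2/2)
(-2646756 + B(-1019, a(32))) - 1926761 = (-2646756 - I*√2/2) - 1926761 = -4573517 - I*√2/2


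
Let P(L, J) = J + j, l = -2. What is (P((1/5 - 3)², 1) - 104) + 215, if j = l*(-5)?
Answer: 122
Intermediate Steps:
j = 10 (j = -2*(-5) = 10)
P(L, J) = 10 + J (P(L, J) = J + 10 = 10 + J)
(P((1/5 - 3)², 1) - 104) + 215 = ((10 + 1) - 104) + 215 = (11 - 104) + 215 = -93 + 215 = 122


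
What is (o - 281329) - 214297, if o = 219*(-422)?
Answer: -588044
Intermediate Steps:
o = -92418
(o - 281329) - 214297 = (-92418 - 281329) - 214297 = -373747 - 214297 = -588044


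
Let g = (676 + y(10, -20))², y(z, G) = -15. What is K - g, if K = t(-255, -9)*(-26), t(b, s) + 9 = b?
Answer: -430057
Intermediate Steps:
t(b, s) = -9 + b
g = 436921 (g = (676 - 15)² = 661² = 436921)
K = 6864 (K = (-9 - 255)*(-26) = -264*(-26) = 6864)
K - g = 6864 - 1*436921 = 6864 - 436921 = -430057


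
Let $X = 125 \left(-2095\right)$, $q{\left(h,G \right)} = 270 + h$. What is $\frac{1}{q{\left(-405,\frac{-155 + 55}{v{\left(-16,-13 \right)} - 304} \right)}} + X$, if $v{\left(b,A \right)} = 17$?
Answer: $- \frac{35353126}{135} \approx -2.6188 \cdot 10^{5}$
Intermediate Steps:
$X = -261875$
$\frac{1}{q{\left(-405,\frac{-155 + 55}{v{\left(-16,-13 \right)} - 304} \right)}} + X = \frac{1}{270 - 405} - 261875 = \frac{1}{-135} - 261875 = - \frac{1}{135} - 261875 = - \frac{35353126}{135}$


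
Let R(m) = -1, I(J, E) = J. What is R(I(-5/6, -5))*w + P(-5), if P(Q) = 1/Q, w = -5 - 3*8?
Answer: 144/5 ≈ 28.800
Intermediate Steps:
w = -29 (w = -5 - 24 = -29)
R(I(-5/6, -5))*w + P(-5) = -1*(-29) + 1/(-5) = 29 - ⅕ = 144/5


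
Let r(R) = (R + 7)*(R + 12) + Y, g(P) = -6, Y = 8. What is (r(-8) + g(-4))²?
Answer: 4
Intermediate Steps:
r(R) = 8 + (7 + R)*(12 + R) (r(R) = (R + 7)*(R + 12) + 8 = (7 + R)*(12 + R) + 8 = 8 + (7 + R)*(12 + R))
(r(-8) + g(-4))² = ((92 + (-8)² + 19*(-8)) - 6)² = ((92 + 64 - 152) - 6)² = (4 - 6)² = (-2)² = 4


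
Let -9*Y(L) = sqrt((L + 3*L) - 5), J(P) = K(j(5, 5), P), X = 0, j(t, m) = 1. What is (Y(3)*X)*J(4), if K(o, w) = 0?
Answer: 0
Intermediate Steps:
J(P) = 0
Y(L) = -sqrt(-5 + 4*L)/9 (Y(L) = -sqrt((L + 3*L) - 5)/9 = -sqrt(4*L - 5)/9 = -sqrt(-5 + 4*L)/9)
(Y(3)*X)*J(4) = (-sqrt(-5 + 4*3)/9*0)*0 = (-sqrt(-5 + 12)/9*0)*0 = (-sqrt(7)/9*0)*0 = 0*0 = 0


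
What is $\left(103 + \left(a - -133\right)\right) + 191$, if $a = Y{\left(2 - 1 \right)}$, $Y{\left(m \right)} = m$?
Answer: $428$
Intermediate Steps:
$a = 1$ ($a = 2 - 1 = 1$)
$\left(103 + \left(a - -133\right)\right) + 191 = \left(103 + \left(1 - -133\right)\right) + 191 = \left(103 + \left(1 + 133\right)\right) + 191 = \left(103 + 134\right) + 191 = 237 + 191 = 428$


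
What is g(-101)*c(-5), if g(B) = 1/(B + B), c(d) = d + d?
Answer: 5/101 ≈ 0.049505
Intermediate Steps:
c(d) = 2*d
g(B) = 1/(2*B)
g(-101)*c(-5) = ((½)/(-101))*(2*(-5)) = ((½)*(-1/101))*(-10) = -1/202*(-10) = 5/101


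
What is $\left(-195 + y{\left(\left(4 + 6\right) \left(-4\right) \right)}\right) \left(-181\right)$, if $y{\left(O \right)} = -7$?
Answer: $36562$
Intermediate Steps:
$\left(-195 + y{\left(\left(4 + 6\right) \left(-4\right) \right)}\right) \left(-181\right) = \left(-195 - 7\right) \left(-181\right) = \left(-202\right) \left(-181\right) = 36562$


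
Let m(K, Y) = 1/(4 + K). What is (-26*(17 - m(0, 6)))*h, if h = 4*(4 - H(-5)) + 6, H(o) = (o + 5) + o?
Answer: -18291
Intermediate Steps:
H(o) = 5 + 2*o (H(o) = (5 + o) + o = 5 + 2*o)
h = 42 (h = 4*(4 - (5 + 2*(-5))) + 6 = 4*(4 - (5 - 10)) + 6 = 4*(4 - 1*(-5)) + 6 = 4*(4 + 5) + 6 = 4*9 + 6 = 36 + 6 = 42)
(-26*(17 - m(0, 6)))*h = -26*(17 - 1/(4 + 0))*42 = -26*(17 - 1/4)*42 = -26*(17 - 1*¼)*42 = -26*(17 - ¼)*42 = -26*67/4*42 = -871/2*42 = -18291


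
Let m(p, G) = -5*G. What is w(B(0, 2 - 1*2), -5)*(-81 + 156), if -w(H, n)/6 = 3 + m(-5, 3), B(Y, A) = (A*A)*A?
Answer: 5400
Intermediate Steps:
B(Y, A) = A³ (B(Y, A) = A²*A = A³)
w(H, n) = 72 (w(H, n) = -6*(3 - 5*3) = -6*(3 - 15) = -6*(-12) = 72)
w(B(0, 2 - 1*2), -5)*(-81 + 156) = 72*(-81 + 156) = 72*75 = 5400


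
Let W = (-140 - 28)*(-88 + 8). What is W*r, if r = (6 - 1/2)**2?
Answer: 406560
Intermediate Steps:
W = 13440 (W = -168*(-80) = 13440)
r = 121/4 (r = (6 - 1*1/2)**2 = (6 - 1/2)**2 = (11/2)**2 = 121/4 ≈ 30.250)
W*r = 13440*(121/4) = 406560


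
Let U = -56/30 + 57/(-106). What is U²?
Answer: 14615329/2528100 ≈ 5.7812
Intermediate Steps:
U = -3823/1590 (U = -56*1/30 + 57*(-1/106) = -28/15 - 57/106 = -3823/1590 ≈ -2.4044)
U² = (-3823/1590)² = 14615329/2528100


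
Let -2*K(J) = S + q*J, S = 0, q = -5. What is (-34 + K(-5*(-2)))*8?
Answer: -72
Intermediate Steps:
K(J) = 5*J/2 (K(J) = -(0 - 5*J)/2 = -(-5)*J/2 = 5*J/2)
(-34 + K(-5*(-2)))*8 = (-34 + 5*(-5*(-2))/2)*8 = (-34 + (5/2)*10)*8 = (-34 + 25)*8 = -9*8 = -72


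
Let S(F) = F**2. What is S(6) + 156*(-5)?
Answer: -744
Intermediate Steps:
S(6) + 156*(-5) = 6**2 + 156*(-5) = 36 - 780 = -744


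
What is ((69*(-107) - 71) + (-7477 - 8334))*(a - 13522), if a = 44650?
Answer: -724192920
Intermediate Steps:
((69*(-107) - 71) + (-7477 - 8334))*(a - 13522) = ((69*(-107) - 71) + (-7477 - 8334))*(44650 - 13522) = ((-7383 - 71) - 15811)*31128 = (-7454 - 15811)*31128 = -23265*31128 = -724192920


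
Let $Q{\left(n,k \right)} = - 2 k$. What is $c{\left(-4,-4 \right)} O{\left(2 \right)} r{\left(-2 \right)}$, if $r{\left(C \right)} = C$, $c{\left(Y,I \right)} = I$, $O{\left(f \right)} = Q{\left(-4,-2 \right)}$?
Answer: $32$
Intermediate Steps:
$O{\left(f \right)} = 4$ ($O{\left(f \right)} = \left(-2\right) \left(-2\right) = 4$)
$c{\left(-4,-4 \right)} O{\left(2 \right)} r{\left(-2 \right)} = \left(-4\right) 4 \left(-2\right) = \left(-16\right) \left(-2\right) = 32$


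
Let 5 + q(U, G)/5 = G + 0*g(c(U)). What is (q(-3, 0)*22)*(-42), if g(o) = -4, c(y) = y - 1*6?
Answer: 23100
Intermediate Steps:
c(y) = -6 + y (c(y) = y - 6 = -6 + y)
q(U, G) = -25 + 5*G (q(U, G) = -25 + 5*(G + 0*(-4)) = -25 + 5*(G + 0) = -25 + 5*G)
(q(-3, 0)*22)*(-42) = ((-25 + 5*0)*22)*(-42) = ((-25 + 0)*22)*(-42) = -25*22*(-42) = -550*(-42) = 23100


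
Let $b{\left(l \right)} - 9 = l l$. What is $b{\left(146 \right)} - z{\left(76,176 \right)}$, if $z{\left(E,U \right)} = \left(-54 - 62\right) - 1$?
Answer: $21442$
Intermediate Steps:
$b{\left(l \right)} = 9 + l^{2}$ ($b{\left(l \right)} = 9 + l l = 9 + l^{2}$)
$z{\left(E,U \right)} = -117$ ($z{\left(E,U \right)} = -116 - 1 = -117$)
$b{\left(146 \right)} - z{\left(76,176 \right)} = \left(9 + 146^{2}\right) - -117 = \left(9 + 21316\right) + 117 = 21325 + 117 = 21442$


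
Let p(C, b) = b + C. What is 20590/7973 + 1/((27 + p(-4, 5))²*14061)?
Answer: 32425792019/12556135536 ≈ 2.5825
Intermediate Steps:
p(C, b) = C + b
20590/7973 + 1/((27 + p(-4, 5))²*14061) = 20590/7973 + 1/((27 + (-4 + 5))²*14061) = 20590*(1/7973) + (1/14061)/(27 + 1)² = 20590/7973 + (1/14061)/28² = 20590/7973 + (1/14061)/784 = 20590/7973 + (1/784)*(1/14061) = 20590/7973 + 1/11023824 = 32425792019/12556135536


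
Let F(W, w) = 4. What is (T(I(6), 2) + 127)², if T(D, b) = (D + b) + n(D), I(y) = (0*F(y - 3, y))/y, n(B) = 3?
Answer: 17424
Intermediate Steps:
I(y) = 0 (I(y) = (0*4)/y = 0/y = 0)
T(D, b) = 3 + D + b (T(D, b) = (D + b) + 3 = 3 + D + b)
(T(I(6), 2) + 127)² = ((3 + 0 + 2) + 127)² = (5 + 127)² = 132² = 17424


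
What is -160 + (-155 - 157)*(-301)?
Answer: 93752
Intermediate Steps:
-160 + (-155 - 157)*(-301) = -160 - 312*(-301) = -160 + 93912 = 93752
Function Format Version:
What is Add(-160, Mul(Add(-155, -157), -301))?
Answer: 93752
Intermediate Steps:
Add(-160, Mul(Add(-155, -157), -301)) = Add(-160, Mul(-312, -301)) = Add(-160, 93912) = 93752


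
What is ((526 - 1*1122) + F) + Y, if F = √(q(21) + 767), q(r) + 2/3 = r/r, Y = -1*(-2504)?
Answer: 1908 + √6906/3 ≈ 1935.7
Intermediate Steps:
Y = 2504
q(r) = ⅓ (q(r) = -⅔ + r/r = -⅔ + 1 = ⅓)
F = √6906/3 (F = √(⅓ + 767) = √(2302/3) = √6906/3 ≈ 27.701)
((526 - 1*1122) + F) + Y = ((526 - 1*1122) + √6906/3) + 2504 = ((526 - 1122) + √6906/3) + 2504 = (-596 + √6906/3) + 2504 = 1908 + √6906/3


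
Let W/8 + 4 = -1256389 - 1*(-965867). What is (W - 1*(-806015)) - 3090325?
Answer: -4608518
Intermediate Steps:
W = -2324208 (W = -32 + 8*(-1256389 - 1*(-965867)) = -32 + 8*(-1256389 + 965867) = -32 + 8*(-290522) = -32 - 2324176 = -2324208)
(W - 1*(-806015)) - 3090325 = (-2324208 - 1*(-806015)) - 3090325 = (-2324208 + 806015) - 3090325 = -1518193 - 3090325 = -4608518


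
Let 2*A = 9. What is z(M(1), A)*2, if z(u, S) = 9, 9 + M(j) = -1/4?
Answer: 18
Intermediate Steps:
M(j) = -37/4 (M(j) = -9 - 1/4 = -9 - 1*¼ = -9 - ¼ = -37/4)
A = 9/2 (A = (½)*9 = 9/2 ≈ 4.5000)
z(M(1), A)*2 = 9*2 = 18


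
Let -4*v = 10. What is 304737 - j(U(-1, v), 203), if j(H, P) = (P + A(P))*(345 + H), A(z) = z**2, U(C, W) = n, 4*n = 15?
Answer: -14137698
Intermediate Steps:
v = -5/2 (v = -1/4*10 = -5/2 ≈ -2.5000)
n = 15/4 (n = (1/4)*15 = 15/4 ≈ 3.7500)
U(C, W) = 15/4
j(H, P) = (345 + H)*(P + P**2) (j(H, P) = (P + P**2)*(345 + H) = (345 + H)*(P + P**2))
304737 - j(U(-1, v), 203) = 304737 - 203*(345 + 15/4 + 345*203 + (15/4)*203) = 304737 - 203*(345 + 15/4 + 70035 + 3045/4) = 304737 - 203*71145 = 304737 - 1*14442435 = 304737 - 14442435 = -14137698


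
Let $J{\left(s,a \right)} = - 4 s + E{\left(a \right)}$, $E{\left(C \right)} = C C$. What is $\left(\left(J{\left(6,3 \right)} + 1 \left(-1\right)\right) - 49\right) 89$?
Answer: $-5785$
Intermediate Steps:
$E{\left(C \right)} = C^{2}$
$J{\left(s,a \right)} = a^{2} - 4 s$ ($J{\left(s,a \right)} = - 4 s + a^{2} = a^{2} - 4 s$)
$\left(\left(J{\left(6,3 \right)} + 1 \left(-1\right)\right) - 49\right) 89 = \left(\left(\left(3^{2} - 24\right) + 1 \left(-1\right)\right) - 49\right) 89 = \left(\left(\left(9 - 24\right) - 1\right) - 49\right) 89 = \left(\left(-15 - 1\right) - 49\right) 89 = \left(-16 - 49\right) 89 = \left(-65\right) 89 = -5785$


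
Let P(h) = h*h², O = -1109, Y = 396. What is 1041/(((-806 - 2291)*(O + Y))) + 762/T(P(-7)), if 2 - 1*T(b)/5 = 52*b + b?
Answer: 1777250787/200732875705 ≈ 0.0088538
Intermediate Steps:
P(h) = h³
T(b) = 10 - 265*b (T(b) = 10 - 5*(52*b + b) = 10 - 265*b)
1041/(((-806 - 2291)*(O + Y))) + 762/T(P(-7)) = 1041/(((-806 - 2291)*(-1109 + 396))) + 762/(10 - 265*(-7)³) = 1041/((-3097*(-713))) + 762/(10 - 265*(-343)) = 1041/2208161 + 762/(10 + 90895) = 1041*(1/2208161) + 762/90905 = 1041/2208161 + 762*(1/90905) = 1041/2208161 + 762/90905 = 1777250787/200732875705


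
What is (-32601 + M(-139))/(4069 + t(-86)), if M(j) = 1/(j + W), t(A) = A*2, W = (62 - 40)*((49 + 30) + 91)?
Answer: -117396200/14033097 ≈ -8.3657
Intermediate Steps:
W = 3740 (W = 22*(79 + 91) = 22*170 = 3740)
t(A) = 2*A
M(j) = 1/(3740 + j) (M(j) = 1/(j + 3740) = 1/(3740 + j))
(-32601 + M(-139))/(4069 + t(-86)) = (-32601 + 1/(3740 - 139))/(4069 + 2*(-86)) = (-32601 + 1/3601)/(4069 - 172) = (-32601 + 1/3601)/3897 = -117396200/3601*1/3897 = -117396200/14033097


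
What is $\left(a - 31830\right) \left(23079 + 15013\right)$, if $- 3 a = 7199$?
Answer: $- \frac{3911629388}{3} \approx -1.3039 \cdot 10^{9}$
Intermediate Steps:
$a = - \frac{7199}{3}$ ($a = \left(- \frac{1}{3}\right) 7199 = - \frac{7199}{3} \approx -2399.7$)
$\left(a - 31830\right) \left(23079 + 15013\right) = \left(- \frac{7199}{3} - 31830\right) \left(23079 + 15013\right) = \left(- \frac{102689}{3}\right) 38092 = - \frac{3911629388}{3}$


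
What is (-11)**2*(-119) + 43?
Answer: -14356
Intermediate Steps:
(-11)**2*(-119) + 43 = 121*(-119) + 43 = -14399 + 43 = -14356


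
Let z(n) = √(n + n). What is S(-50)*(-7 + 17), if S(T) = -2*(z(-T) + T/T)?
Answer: -220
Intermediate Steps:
z(n) = √2*√n (z(n) = √(2*n) = √2*√n)
S(T) = -2 - 2*√2*√(-T) (S(T) = -2*(√2*√(-T) + T/T) = -2*(√2*√(-T) + 1) = -2*(1 + √2*√(-T)) = -2 - 2*√2*√(-T))
S(-50)*(-7 + 17) = (-2 - 2*√2*√(-1*(-50)))*(-7 + 17) = (-2 - 2*√2*√50)*10 = (-2 - 2*√2*5*√2)*10 = (-2 - 20)*10 = -22*10 = -220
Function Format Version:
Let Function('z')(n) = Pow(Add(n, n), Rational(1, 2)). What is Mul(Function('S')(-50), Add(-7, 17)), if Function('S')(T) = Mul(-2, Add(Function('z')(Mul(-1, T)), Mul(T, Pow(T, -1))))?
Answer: -220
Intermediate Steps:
Function('z')(n) = Mul(Pow(2, Rational(1, 2)), Pow(n, Rational(1, 2))) (Function('z')(n) = Pow(Mul(2, n), Rational(1, 2)) = Mul(Pow(2, Rational(1, 2)), Pow(n, Rational(1, 2))))
Function('S')(T) = Add(-2, Mul(-2, Pow(2, Rational(1, 2)), Pow(Mul(-1, T), Rational(1, 2)))) (Function('S')(T) = Mul(-2, Add(Mul(Pow(2, Rational(1, 2)), Pow(Mul(-1, T), Rational(1, 2))), Mul(T, Pow(T, -1)))) = Mul(-2, Add(Mul(Pow(2, Rational(1, 2)), Pow(Mul(-1, T), Rational(1, 2))), 1)) = Mul(-2, Add(1, Mul(Pow(2, Rational(1, 2)), Pow(Mul(-1, T), Rational(1, 2))))) = Add(-2, Mul(-2, Pow(2, Rational(1, 2)), Pow(Mul(-1, T), Rational(1, 2)))))
Mul(Function('S')(-50), Add(-7, 17)) = Mul(Add(-2, Mul(-2, Pow(2, Rational(1, 2)), Pow(Mul(-1, -50), Rational(1, 2)))), Add(-7, 17)) = Mul(Add(-2, Mul(-2, Pow(2, Rational(1, 2)), Pow(50, Rational(1, 2)))), 10) = Mul(Add(-2, Mul(-2, Pow(2, Rational(1, 2)), Mul(5, Pow(2, Rational(1, 2))))), 10) = Mul(Add(-2, -20), 10) = Mul(-22, 10) = -220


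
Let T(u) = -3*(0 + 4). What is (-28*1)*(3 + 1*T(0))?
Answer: 252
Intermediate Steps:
T(u) = -12 (T(u) = -3*4 = -12)
(-28*1)*(3 + 1*T(0)) = (-28*1)*(3 + 1*(-12)) = -28*(3 - 12) = -28*(-9) = 252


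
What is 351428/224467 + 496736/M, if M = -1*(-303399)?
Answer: 218123743484/68103063333 ≈ 3.2028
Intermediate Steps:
M = 303399
351428/224467 + 496736/M = 351428/224467 + 496736/303399 = 218123743484/68103063333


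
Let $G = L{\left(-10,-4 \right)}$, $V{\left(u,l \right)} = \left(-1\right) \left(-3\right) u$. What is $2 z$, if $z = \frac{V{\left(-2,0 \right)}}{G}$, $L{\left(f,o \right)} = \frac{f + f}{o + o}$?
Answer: $- \frac{24}{5} \approx -4.8$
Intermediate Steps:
$V{\left(u,l \right)} = 3 u$
$L{\left(f,o \right)} = \frac{f}{o}$ ($L{\left(f,o \right)} = \frac{2 f}{2 o} = 2 f \frac{1}{2 o} = \frac{f}{o}$)
$G = \frac{5}{2}$ ($G = - \frac{10}{-4} = \left(-10\right) \left(- \frac{1}{4}\right) = \frac{5}{2} \approx 2.5$)
$z = - \frac{12}{5}$ ($z = \frac{3 \left(-2\right)}{\frac{5}{2}} = \left(-6\right) \frac{2}{5} = - \frac{12}{5} \approx -2.4$)
$2 z = 2 \left(- \frac{12}{5}\right) = - \frac{24}{5}$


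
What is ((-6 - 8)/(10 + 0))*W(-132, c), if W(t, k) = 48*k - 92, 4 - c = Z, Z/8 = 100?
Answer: 53620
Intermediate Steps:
Z = 800 (Z = 8*100 = 800)
c = -796 (c = 4 - 1*800 = 4 - 800 = -796)
W(t, k) = -92 + 48*k
((-6 - 8)/(10 + 0))*W(-132, c) = ((-6 - 8)/(10 + 0))*(-92 + 48*(-796)) = (-14/10)*(-92 - 38208) = -14*1/10*(-38300) = -7/5*(-38300) = 53620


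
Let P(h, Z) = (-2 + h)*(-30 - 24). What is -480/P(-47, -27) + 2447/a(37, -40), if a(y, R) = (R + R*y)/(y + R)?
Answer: 3115781/670320 ≈ 4.6482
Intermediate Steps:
P(h, Z) = 108 - 54*h (P(h, Z) = (-2 + h)*(-54) = 108 - 54*h)
a(y, R) = (R + R*y)/(R + y)
-480/P(-47, -27) + 2447/a(37, -40) = -480/(108 - 54*(-47)) + 2447/((-40*(1 + 37)/(-40 + 37))) = -480/(108 + 2538) + 2447/((-40*38/(-3))) = -480/2646 + 2447/((-40*(-1/3)*38)) = -480*1/2646 + 2447/(1520/3) = -80/441 + 2447*(3/1520) = -80/441 + 7341/1520 = 3115781/670320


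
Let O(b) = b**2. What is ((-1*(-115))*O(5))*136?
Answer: 391000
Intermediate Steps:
((-1*(-115))*O(5))*136 = (-1*(-115)*5**2)*136 = (115*25)*136 = 2875*136 = 391000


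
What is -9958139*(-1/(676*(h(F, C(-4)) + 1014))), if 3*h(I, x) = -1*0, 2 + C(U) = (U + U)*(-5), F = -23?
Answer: 9958139/685464 ≈ 14.528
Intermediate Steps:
C(U) = -2 - 10*U (C(U) = -2 + (U + U)*(-5) = -2 + (2*U)*(-5) = -2 - 10*U)
h(I, x) = 0 (h(I, x) = (-1*0)/3 = (⅓)*0 = 0)
-9958139*(-1/(676*(h(F, C(-4)) + 1014))) = -9958139*(-1/(676*(0 + 1014))) = -9958139/(1014*(-676)) = -9958139/(-685464) = -9958139*(-1/685464) = 9958139/685464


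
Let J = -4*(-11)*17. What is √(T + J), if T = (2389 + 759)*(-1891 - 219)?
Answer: 6*I*√184487 ≈ 2577.1*I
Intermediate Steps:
J = 748 (J = 44*17 = 748)
T = -6642280 (T = 3148*(-2110) = -6642280)
√(T + J) = √(-6642280 + 748) = √(-6641532) = 6*I*√184487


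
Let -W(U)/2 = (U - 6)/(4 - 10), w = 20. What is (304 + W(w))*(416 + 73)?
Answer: 150938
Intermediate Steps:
W(U) = -2 + U/3 (W(U) = -2*(U - 6)/(4 - 10) = -2*(-6 + U)/(-6) = -2*(-6 + U)*(-1)/6 = -2*(1 - U/6) = -2 + U/3)
(304 + W(w))*(416 + 73) = (304 + (-2 + (⅓)*20))*(416 + 73) = (304 + (-2 + 20/3))*489 = (304 + 14/3)*489 = (926/3)*489 = 150938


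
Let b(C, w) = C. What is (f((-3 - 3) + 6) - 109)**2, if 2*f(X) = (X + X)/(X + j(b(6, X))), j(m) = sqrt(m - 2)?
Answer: 11881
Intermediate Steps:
j(m) = sqrt(-2 + m)
f(X) = X/(2 + X) (f(X) = ((X + X)/(X + sqrt(-2 + 6)))/2 = ((2*X)/(X + sqrt(4)))/2 = ((2*X)/(X + 2))/2 = ((2*X)/(2 + X))/2 = (2*X/(2 + X))/2 = X/(2 + X))
(f((-3 - 3) + 6) - 109)**2 = (((-3 - 3) + 6)/(2 + ((-3 - 3) + 6)) - 109)**2 = ((-6 + 6)/(2 + (-6 + 6)) - 109)**2 = (0/(2 + 0) - 109)**2 = (0/2 - 109)**2 = (0*(1/2) - 109)**2 = (0 - 109)**2 = (-109)**2 = 11881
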